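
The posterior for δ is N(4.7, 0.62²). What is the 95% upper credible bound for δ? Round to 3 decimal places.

5.720

Need U with P(δ ≤ U) = 0.95: U = 4.7 + z_{0.05}·0.62.
z = 1.645; U = 4.7 + 1.645 × 0.62 = 5.720.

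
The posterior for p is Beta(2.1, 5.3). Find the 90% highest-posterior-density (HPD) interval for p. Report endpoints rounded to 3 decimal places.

The posterior is unimodal and skewed, so the HPD interval has equal density at both endpoints and is the shortest 90% interval.
Solving f(0.034) = f(0.518) with F(0.518) − F(0.034) = 0.90 gives [0.034, 0.518].
For comparison, the equal-tailed interval is [0.066, 0.572]; the HPD is narrower and shifted toward the mode.

[0.034, 0.518]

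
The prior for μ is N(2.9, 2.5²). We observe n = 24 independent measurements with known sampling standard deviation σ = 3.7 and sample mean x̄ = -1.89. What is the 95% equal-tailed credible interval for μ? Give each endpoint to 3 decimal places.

Posterior precision = 1/2.5² + 24/3.7² = 0.1600 + 1.7531 = 1.9131, so posterior SD = 0.7230.
Posterior mean = (2.9/2.5² + 24·-1.89/3.7²) / 1.9131 = -1.4894.
Interval: -1.4894 ± 1.960 × 0.7230 → [-2.906, -0.072].

[-2.906, -0.072]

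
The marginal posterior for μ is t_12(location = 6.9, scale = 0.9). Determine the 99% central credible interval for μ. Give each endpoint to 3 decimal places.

[4.151, 9.649]

The t_12 distribution is symmetric; the 99% interval is 6.9 ± t·0.9 with t_{0.995,12} = 3.055.
Half-width: 3.055 × 0.9 = 2.749.
6.9 − 2.749 = 4.151; 6.9 + 2.749 = 9.649.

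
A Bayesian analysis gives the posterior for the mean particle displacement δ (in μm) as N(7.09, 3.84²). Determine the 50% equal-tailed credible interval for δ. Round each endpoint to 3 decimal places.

The posterior is symmetric, so the 50% equal-tailed interval is δ = 7.09 ± z·3.84 with z = 0.674.
Half-width: 0.674 × 3.84 = 2.590.
7.09 − 2.590 = 4.500; 7.09 + 2.590 = 9.680.

[4.500, 9.680]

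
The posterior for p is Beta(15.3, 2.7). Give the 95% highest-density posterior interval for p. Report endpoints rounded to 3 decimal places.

The posterior is unimodal and skewed, so the HPD interval has equal density at both endpoints and is the shortest 95% interval.
Solving f(0.690) = f(0.984) with F(0.984) − F(0.690) = 0.95 gives [0.690, 0.984].
For comparison, the equal-tailed interval is [0.658, 0.970]; the HPD is narrower and shifted toward the mode.

[0.690, 0.984]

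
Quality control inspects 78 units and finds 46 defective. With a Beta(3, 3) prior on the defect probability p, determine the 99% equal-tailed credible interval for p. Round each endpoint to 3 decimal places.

Posterior: Beta(3+46, 3+32) = Beta(49, 35).
Equal-tailed 99% interval: the 0.005 and 0.995 quantiles of Beta(49, 35).
Posterior mean ≈ 0.583, SD ≈ 0.053; a Normal approximation gives roughly [0.446, 0.721].
Exact: F⁻¹(0.005) = 0.443; F⁻¹(0.995) = 0.716.

[0.443, 0.716]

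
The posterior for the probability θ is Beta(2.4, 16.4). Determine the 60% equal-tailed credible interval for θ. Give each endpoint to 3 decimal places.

Posterior: Beta(2.4, 16.4).
Equal-tailed 60% interval: the 0.2 and 0.8 quantiles of Beta(2.4, 16.4).
Posterior mean ≈ 0.128, SD ≈ 0.075; a Normal approximation gives roughly [0.065, 0.191].
Exact: F⁻¹(0.2) = 0.062; F⁻¹(0.8) = 0.186.

[0.062, 0.186]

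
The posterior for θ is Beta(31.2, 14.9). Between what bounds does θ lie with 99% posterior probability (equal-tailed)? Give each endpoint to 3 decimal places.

[0.491, 0.835]

Posterior: Beta(31.2, 14.9).
Equal-tailed 99% interval: the 0.005 and 0.995 quantiles of Beta(31.2, 14.9).
Posterior mean ≈ 0.677, SD ≈ 0.068; a Normal approximation gives roughly [0.501, 0.852].
Exact: F⁻¹(0.005) = 0.491; F⁻¹(0.995) = 0.835.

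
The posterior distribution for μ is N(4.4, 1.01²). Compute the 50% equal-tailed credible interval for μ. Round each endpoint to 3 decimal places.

[3.719, 5.081]

The posterior is symmetric, so the 50% equal-tailed interval is μ = 4.4 ± z·1.01 with z = 0.674.
Half-width: 0.674 × 1.01 = 0.681.
4.4 − 0.681 = 3.719; 4.4 + 0.681 = 5.081.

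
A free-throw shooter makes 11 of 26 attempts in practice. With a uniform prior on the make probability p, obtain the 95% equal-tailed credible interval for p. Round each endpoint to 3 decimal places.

[0.255, 0.612]

Posterior: Beta(1+11, 1+15) = Beta(12, 16).
Equal-tailed 95% interval: the 0.025 and 0.975 quantiles of Beta(12, 16).
Posterior mean ≈ 0.429, SD ≈ 0.092; a Normal approximation gives roughly [0.248, 0.609].
Exact: F⁻¹(0.025) = 0.255; F⁻¹(0.975) = 0.612.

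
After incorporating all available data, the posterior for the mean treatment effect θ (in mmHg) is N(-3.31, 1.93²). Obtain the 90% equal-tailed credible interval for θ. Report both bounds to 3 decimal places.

The posterior is symmetric, so the 90% equal-tailed interval is θ = -3.31 ± z·1.93 with z = 1.645.
Half-width: 1.645 × 1.93 = 3.175.
-3.31 − 3.175 = -6.485; -3.31 + 3.175 = -0.135.

[-6.485, -0.135]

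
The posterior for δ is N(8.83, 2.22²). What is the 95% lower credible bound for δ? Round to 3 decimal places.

Need L with P(δ ≥ L) = 0.95: L = 8.83 − z_{0.05}·2.22.
z = 1.645; L = 8.83 − 1.645 × 2.22 = 5.178.

5.178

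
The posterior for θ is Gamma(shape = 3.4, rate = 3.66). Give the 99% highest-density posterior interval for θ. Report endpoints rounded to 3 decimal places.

[0.061, 2.497]

The posterior is unimodal and skewed, so the HPD interval has equal density at both endpoints and is the shortest 99% interval.
Solving f(0.061) = f(2.497) with F(2.497) − F(0.061) = 0.99 gives [0.061, 2.497].
For comparison, the equal-tailed interval is [0.126, 2.724]; the HPD is narrower and shifted toward the mode.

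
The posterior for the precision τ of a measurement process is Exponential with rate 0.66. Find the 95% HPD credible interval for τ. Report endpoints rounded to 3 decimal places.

The exponential density is strictly decreasing on [0, ∞), so the HPD interval is anchored at 0: [0, q] with P(τ ≤ q) = 0.95.
q = −ln(1 − 0.95) / 0.66 = 2.9957 / 0.66 = 4.539.

[0.000, 4.539]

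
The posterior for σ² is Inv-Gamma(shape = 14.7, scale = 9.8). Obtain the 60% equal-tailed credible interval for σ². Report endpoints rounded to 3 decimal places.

Inverse-Gamma(14.7, 9.8) quantiles: F⁻¹(0.2) and F⁻¹(0.8).
Equivalently, 1/σ² ~ Gamma(14.7, rate = 9.8); invert its 0.8 and 0.2 quantiles.
Posterior mean ≈ 0.715, SD ≈ 0.201; a Normal approximation gives roughly [0.546, 0.884].
Exact: lower = 0.551; upper = 0.859.

[0.551, 0.859]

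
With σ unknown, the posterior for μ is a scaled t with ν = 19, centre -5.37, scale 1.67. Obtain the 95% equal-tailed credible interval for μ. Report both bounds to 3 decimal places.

The t_19 distribution is symmetric; the 95% interval is -5.37 ± t·1.67 with t_{0.975,19} = 2.093.
Half-width: 2.093 × 1.67 = 3.495.
-5.37 − 3.495 = -8.865; -5.37 + 3.495 = -1.875.

[-8.865, -1.875]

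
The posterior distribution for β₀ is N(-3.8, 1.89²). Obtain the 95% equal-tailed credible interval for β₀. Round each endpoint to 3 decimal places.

The posterior is symmetric, so the 95% equal-tailed interval is β₀ = -3.8 ± z·1.89 with z = 1.960.
Half-width: 1.960 × 1.89 = 3.704.
-3.8 − 3.704 = -7.504; -3.8 + 3.704 = -0.096.

[-7.504, -0.096]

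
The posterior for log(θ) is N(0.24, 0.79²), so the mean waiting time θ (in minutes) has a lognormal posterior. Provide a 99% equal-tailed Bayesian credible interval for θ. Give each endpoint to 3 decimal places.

On the log scale the 99% interval is 0.24 ± 2.576 × 0.79 = [-1.7949, 2.2749].
Exponentiate: [e^-1.7949, e^2.2749] = [0.166, 9.727].

[0.166, 9.727]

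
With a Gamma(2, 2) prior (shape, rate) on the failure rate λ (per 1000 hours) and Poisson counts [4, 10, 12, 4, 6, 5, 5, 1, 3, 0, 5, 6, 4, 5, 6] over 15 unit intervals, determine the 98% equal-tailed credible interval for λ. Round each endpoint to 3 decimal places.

Posterior: Gamma(2+76, 2+15) = Gamma(78, 17) (shape, rate).
Equal-tailed 98% interval: Gamma(78, 17) quantiles at 0.01 and 0.99.
Posterior mean ≈ 4.588, SD ≈ 0.520; a Normal approximation gives roughly [3.380, 5.797].
Exact: lower = 3.467; upper = 5.883.

[3.467, 5.883]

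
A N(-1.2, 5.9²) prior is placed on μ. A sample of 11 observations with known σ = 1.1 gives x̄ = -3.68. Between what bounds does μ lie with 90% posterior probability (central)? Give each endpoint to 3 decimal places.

[-4.217, -3.128]

Posterior precision = 1/5.9² + 11/1.1² = 0.0287 + 9.0909 = 9.1196, so posterior SD = 0.3311.
Posterior mean = (-1.2/5.9² + 11·-3.68/1.1²) / 9.1196 = -3.6722.
Interval: -3.6722 ± 1.645 × 0.3311 → [-4.217, -3.128].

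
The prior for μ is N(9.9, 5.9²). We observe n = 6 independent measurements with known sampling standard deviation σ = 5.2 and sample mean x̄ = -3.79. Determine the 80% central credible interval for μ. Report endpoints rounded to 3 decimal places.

Posterior precision = 1/5.9² + 6/5.2² = 0.0287 + 0.2219 = 0.2506, so posterior SD = 1.9975.
Posterior mean = (9.9/5.9² + 6·-3.79/5.2²) / 0.2506 = -2.2208.
Interval: -2.2208 ± 1.282 × 1.9975 → [-4.781, 0.339].

[-4.781, 0.339]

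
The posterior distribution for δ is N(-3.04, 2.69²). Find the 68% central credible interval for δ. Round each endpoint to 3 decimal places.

The posterior is symmetric, so the 68% equal-tailed interval is δ = -3.04 ± z·2.69 with z = 0.994.
Half-width: 0.994 × 2.69 = 2.675.
-3.04 − 2.675 = -5.715; -3.04 + 2.675 = -0.365.

[-5.715, -0.365]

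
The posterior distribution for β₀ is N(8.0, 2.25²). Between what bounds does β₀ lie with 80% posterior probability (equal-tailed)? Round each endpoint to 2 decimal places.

[5.12, 10.88]

The posterior is symmetric, so the 80% equal-tailed interval is β₀ = 8.0 ± z·2.25 with z = 1.282.
Half-width: 1.282 × 2.25 = 2.88.
8.0 − 2.88 = 5.12; 8.0 + 2.88 = 10.88.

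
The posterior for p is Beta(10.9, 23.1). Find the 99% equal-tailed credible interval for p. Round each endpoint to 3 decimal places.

Posterior: Beta(10.9, 23.1).
Equal-tailed 99% interval: the 0.005 and 0.995 quantiles of Beta(10.9, 23.1).
Posterior mean ≈ 0.321, SD ≈ 0.079; a Normal approximation gives roughly [0.117, 0.524].
Exact: F⁻¹(0.005) = 0.142; F⁻¹(0.995) = 0.538.

[0.142, 0.538]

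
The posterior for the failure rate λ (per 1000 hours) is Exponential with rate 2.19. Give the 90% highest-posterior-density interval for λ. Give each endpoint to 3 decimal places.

The exponential density is strictly decreasing on [0, ∞), so the HPD interval is anchored at 0: [0, q] with P(λ ≤ q) = 0.90.
q = −ln(1 − 0.90) / 2.19 = 2.3026 / 2.19 = 1.051.

[0.000, 1.051]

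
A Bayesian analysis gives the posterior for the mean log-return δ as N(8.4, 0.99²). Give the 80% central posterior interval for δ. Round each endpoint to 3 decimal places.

The posterior is symmetric, so the 80% equal-tailed interval is δ = 8.4 ± z·0.99 with z = 1.282.
Half-width: 1.282 × 0.99 = 1.269.
8.4 − 1.269 = 7.131; 8.4 + 1.269 = 9.669.

[7.131, 9.669]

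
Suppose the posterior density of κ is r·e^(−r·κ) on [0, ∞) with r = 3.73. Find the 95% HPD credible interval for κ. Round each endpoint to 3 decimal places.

[0.000, 0.803]

The exponential density is strictly decreasing on [0, ∞), so the HPD interval is anchored at 0: [0, q] with P(κ ≤ q) = 0.95.
q = −ln(1 − 0.95) / 3.73 = 2.9957 / 3.73 = 0.803.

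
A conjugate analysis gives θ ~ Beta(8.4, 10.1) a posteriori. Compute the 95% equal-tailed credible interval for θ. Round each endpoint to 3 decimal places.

[0.241, 0.677]

Posterior: Beta(8.4, 10.1).
Equal-tailed 95% interval: the 0.025 and 0.975 quantiles of Beta(8.4, 10.1).
Posterior mean ≈ 0.454, SD ≈ 0.113; a Normal approximation gives roughly [0.233, 0.675].
Exact: F⁻¹(0.025) = 0.241; F⁻¹(0.975) = 0.677.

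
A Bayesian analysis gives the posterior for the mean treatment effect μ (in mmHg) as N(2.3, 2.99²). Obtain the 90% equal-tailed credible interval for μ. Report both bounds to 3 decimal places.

The posterior is symmetric, so the 90% equal-tailed interval is μ = 2.3 ± z·2.99 with z = 1.645.
Half-width: 1.645 × 2.99 = 4.918.
2.3 − 4.918 = -2.618; 2.3 + 4.918 = 7.218.

[-2.618, 7.218]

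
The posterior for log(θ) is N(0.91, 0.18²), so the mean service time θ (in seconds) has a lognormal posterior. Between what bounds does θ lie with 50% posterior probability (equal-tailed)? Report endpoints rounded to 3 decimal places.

[2.200, 2.805]

On the log scale the 50% interval is 0.91 ± 0.674 × 0.18 = [0.7886, 1.0314].
Exponentiate: [e^0.7886, e^1.0314] = [2.200, 2.805].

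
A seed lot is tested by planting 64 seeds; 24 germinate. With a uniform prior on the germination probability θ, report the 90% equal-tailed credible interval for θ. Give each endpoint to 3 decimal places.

[0.283, 0.478]

Posterior: Beta(1+24, 1+40) = Beta(25, 41).
Equal-tailed 90% interval: the 0.05 and 0.95 quantiles of Beta(25, 41).
Posterior mean ≈ 0.379, SD ≈ 0.059; a Normal approximation gives roughly [0.281, 0.476].
Exact: F⁻¹(0.05) = 0.283; F⁻¹(0.95) = 0.478.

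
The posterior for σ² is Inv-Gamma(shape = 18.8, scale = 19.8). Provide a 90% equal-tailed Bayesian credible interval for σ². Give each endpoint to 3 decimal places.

[0.748, 1.612]

Inverse-Gamma(18.8, 19.8) quantiles: F⁻¹(0.05) and F⁻¹(0.95).
Equivalently, 1/σ² ~ Gamma(18.8, rate = 19.8); invert its 0.95 and 0.05 quantiles.
Posterior mean ≈ 1.112, SD ≈ 0.271; a Normal approximation gives roughly [0.666, 1.559].
Exact: lower = 0.748; upper = 1.612.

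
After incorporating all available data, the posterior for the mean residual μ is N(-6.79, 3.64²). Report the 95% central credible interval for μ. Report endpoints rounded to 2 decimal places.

[-13.92, 0.34]

The posterior is symmetric, so the 95% equal-tailed interval is μ = -6.79 ± z·3.64 with z = 1.960.
Half-width: 1.960 × 3.64 = 7.13.
-6.79 − 7.13 = -13.92; -6.79 + 7.13 = 0.34.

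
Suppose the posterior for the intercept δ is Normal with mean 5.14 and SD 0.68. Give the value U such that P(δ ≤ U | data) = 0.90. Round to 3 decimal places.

6.011

Need U with P(δ ≤ U) = 0.90: U = 5.14 + z_{0.1}·0.68.
z = 1.282; U = 5.14 + 1.282 × 0.68 = 6.011.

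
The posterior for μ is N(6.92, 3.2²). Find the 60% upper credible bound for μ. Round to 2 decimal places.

Need U with P(μ ≤ U) = 0.60: U = 6.92 + z_{0.4}·3.2.
z = 0.253; U = 6.92 + 0.253 × 3.2 = 7.73.

7.73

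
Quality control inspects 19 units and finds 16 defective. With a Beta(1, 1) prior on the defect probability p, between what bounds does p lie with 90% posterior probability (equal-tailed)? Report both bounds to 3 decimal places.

Posterior: Beta(1+16, 1+3) = Beta(17, 4).
Equal-tailed 90% interval: the 0.05 and 0.95 quantiles of Beta(17, 4).
Posterior mean ≈ 0.810, SD ≈ 0.084; a Normal approximation gives roughly [0.672, 0.947].
Exact: F⁻¹(0.05) = 0.656; F⁻¹(0.95) = 0.929.

[0.656, 0.929]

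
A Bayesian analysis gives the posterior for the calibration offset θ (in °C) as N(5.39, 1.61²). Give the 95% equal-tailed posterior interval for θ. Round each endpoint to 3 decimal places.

The posterior is symmetric, so the 95% equal-tailed interval is θ = 5.39 ± z·1.61 with z = 1.960.
Half-width: 1.960 × 1.61 = 3.156.
5.39 − 3.156 = 2.234; 5.39 + 3.156 = 8.546.

[2.234, 8.546]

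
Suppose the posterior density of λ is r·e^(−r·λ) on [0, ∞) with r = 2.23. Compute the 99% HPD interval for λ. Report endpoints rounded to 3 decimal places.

The exponential density is strictly decreasing on [0, ∞), so the HPD interval is anchored at 0: [0, q] with P(λ ≤ q) = 0.99.
q = −ln(1 − 0.99) / 2.23 = 4.6052 / 2.23 = 2.065.

[0.000, 2.065]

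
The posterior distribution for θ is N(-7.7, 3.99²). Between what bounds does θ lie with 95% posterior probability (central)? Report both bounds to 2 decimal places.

The posterior is symmetric, so the 95% equal-tailed interval is θ = -7.7 ± z·3.99 with z = 1.960.
Half-width: 1.960 × 3.99 = 7.82.
-7.7 − 7.82 = -15.52; -7.7 + 7.82 = 0.12.

[-15.52, 0.12]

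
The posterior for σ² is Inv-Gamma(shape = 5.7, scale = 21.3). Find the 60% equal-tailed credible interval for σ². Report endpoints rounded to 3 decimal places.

Inverse-Gamma(5.7, 21.3) quantiles: F⁻¹(0.2) and F⁻¹(0.8).
Equivalently, 1/σ² ~ Gamma(5.7, rate = 21.3); invert its 0.8 and 0.2 quantiles.
Posterior mean ≈ 4.532, SD ≈ 2.356; a Normal approximation gives roughly [2.549, 6.515].
Exact: lower = 2.820; upper = 5.824.

[2.820, 5.824]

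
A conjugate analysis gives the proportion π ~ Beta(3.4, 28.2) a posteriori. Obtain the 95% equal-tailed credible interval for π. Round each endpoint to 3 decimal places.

Posterior: Beta(3.4, 28.2).
Equal-tailed 95% interval: the 0.025 and 0.975 quantiles of Beta(3.4, 28.2).
Posterior mean ≈ 0.108, SD ≈ 0.054; a Normal approximation gives roughly [0.001, 0.214].
Exact: F⁻¹(0.025) = 0.027; F⁻¹(0.975) = 0.235.

[0.027, 0.235]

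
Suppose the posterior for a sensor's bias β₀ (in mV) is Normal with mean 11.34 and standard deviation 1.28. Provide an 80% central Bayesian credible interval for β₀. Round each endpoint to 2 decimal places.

The posterior is symmetric, so the 80% equal-tailed interval is β₀ = 11.34 ± z·1.28 with z = 1.282.
Half-width: 1.282 × 1.28 = 1.64.
11.34 − 1.64 = 9.70; 11.34 + 1.64 = 12.98.

[9.70, 12.98]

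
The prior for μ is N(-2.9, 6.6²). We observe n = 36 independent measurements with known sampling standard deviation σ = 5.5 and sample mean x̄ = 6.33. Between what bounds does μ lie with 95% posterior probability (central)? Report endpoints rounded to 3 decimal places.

[4.376, 7.935]

Posterior precision = 1/6.6² + 36/5.5² = 0.0230 + 1.1901 = 1.2130, so posterior SD = 0.9080.
Posterior mean = (-2.9/6.6² + 36·6.33/5.5²) / 1.2130 = 6.1553.
Interval: 6.1553 ± 1.960 × 0.9080 → [4.376, 7.935].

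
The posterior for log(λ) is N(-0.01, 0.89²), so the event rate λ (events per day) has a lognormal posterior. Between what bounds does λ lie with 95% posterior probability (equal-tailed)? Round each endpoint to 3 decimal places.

On the log scale the 95% interval is -0.01 ± 1.960 × 0.89 = [-1.7544, 1.7344].
Exponentiate: [e^-1.7544, e^1.7344] = [0.173, 5.665].

[0.173, 5.665]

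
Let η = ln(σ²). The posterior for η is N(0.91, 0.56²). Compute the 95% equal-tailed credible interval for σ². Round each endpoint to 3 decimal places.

On the log scale the 95% interval is 0.91 ± 1.960 × 0.56 = [-0.1876, 2.0076].
Exponentiate: [e^-0.1876, e^2.0076] = [0.829, 7.445].

[0.829, 7.445]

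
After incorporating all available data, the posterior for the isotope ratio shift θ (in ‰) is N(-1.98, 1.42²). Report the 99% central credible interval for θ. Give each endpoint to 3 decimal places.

[-5.638, 1.678]

The posterior is symmetric, so the 99% equal-tailed interval is θ = -1.98 ± z·1.42 with z = 2.576.
Half-width: 2.576 × 1.42 = 3.658.
-1.98 − 3.658 = -5.638; -1.98 + 3.658 = 1.678.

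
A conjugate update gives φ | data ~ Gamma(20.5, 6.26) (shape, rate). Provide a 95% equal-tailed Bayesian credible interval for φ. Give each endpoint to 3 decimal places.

[2.014, 4.837]

Posterior: Gamma(shape 20.5, rate 6.26).
Equal-tailed 95% interval: Gamma(20.5, 6.26) quantiles at 0.025 and 0.975.
Posterior mean ≈ 3.275, SD ≈ 0.723; a Normal approximation gives roughly [1.857, 4.692].
Exact: lower = 2.014; upper = 4.837.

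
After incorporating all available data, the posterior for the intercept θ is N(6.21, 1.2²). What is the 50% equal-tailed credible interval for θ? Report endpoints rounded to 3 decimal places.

[5.401, 7.019]

The posterior is symmetric, so the 50% equal-tailed interval is θ = 6.21 ± z·1.2 with z = 0.674.
Half-width: 0.674 × 1.2 = 0.809.
6.21 − 0.809 = 5.401; 6.21 + 0.809 = 7.019.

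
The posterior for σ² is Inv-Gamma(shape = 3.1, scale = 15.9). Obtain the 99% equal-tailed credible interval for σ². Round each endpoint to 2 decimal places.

Inverse-Gamma(3.1, 15.9) quantiles: F⁻¹(0.005) and F⁻¹(0.995).
Equivalently, 1/σ² ~ Gamma(3.1, rate = 15.9); invert its 0.995 and 0.005 quantiles.
Posterior mean ≈ 7.57, SD ≈ 7.22; a Normal approximation gives roughly [-11.02, 26.17].
Exact: lower = 1.68; upper = 43.28.

[1.68, 43.28]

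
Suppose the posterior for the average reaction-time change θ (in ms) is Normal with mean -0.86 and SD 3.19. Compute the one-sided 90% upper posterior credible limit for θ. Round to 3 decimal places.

3.228

Need U with P(θ ≤ U) = 0.90: U = -0.86 + z_{0.1}·3.19.
z = 1.282; U = -0.86 + 1.282 × 3.19 = 3.228.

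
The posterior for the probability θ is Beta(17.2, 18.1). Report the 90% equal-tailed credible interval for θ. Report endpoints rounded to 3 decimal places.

[0.351, 0.624]

Posterior: Beta(17.2, 18.1).
Equal-tailed 90% interval: the 0.05 and 0.95 quantiles of Beta(17.2, 18.1).
Posterior mean ≈ 0.487, SD ≈ 0.083; a Normal approximation gives roughly [0.351, 0.624].
Exact: F⁻¹(0.05) = 0.351; F⁻¹(0.95) = 0.624.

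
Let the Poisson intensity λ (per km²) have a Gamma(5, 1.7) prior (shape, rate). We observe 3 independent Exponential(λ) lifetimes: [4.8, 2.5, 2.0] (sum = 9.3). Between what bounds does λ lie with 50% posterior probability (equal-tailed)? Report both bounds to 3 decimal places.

Posterior: Gamma(5+3, 1.7+9.3) = Gamma(8, 11.0) (shape, rate).
Equal-tailed 50% interval: Gamma(8, 11.0) quantiles at 0.25 and 0.75.
Posterior mean ≈ 0.727, SD ≈ 0.257; a Normal approximation gives roughly [0.554, 0.901].
Exact: lower = 0.541; upper = 0.880.

[0.541, 0.880]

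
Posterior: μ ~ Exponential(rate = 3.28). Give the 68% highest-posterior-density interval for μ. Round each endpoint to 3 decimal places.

The exponential density is strictly decreasing on [0, ∞), so the HPD interval is anchored at 0: [0, q] with P(μ ≤ q) = 0.68.
q = −ln(1 − 0.68) / 3.28 = 1.1394 / 3.28 = 0.347.

[0.000, 0.347]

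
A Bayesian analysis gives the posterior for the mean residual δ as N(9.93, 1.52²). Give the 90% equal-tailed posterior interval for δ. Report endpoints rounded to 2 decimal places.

The posterior is symmetric, so the 90% equal-tailed interval is δ = 9.93 ± z·1.52 with z = 1.645.
Half-width: 1.645 × 1.52 = 2.50.
9.93 − 2.50 = 7.43; 9.93 + 2.50 = 12.43.

[7.43, 12.43]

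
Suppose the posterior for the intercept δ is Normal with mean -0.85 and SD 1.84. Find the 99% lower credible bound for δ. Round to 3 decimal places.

Need L with P(δ ≥ L) = 0.99: L = -0.85 − z_{0.01}·1.84.
z = 2.326; L = -0.85 − 2.326 × 1.84 = -5.130.

-5.130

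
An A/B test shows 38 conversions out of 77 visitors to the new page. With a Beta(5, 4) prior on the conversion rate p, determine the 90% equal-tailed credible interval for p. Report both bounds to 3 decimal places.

Posterior: Beta(5+38, 4+39) = Beta(43, 43).
Equal-tailed 90% interval: the 0.05 and 0.95 quantiles of Beta(43, 43).
Posterior mean ≈ 0.500, SD ≈ 0.054; a Normal approximation gives roughly [0.412, 0.588].
Exact: F⁻¹(0.05) = 0.412; F⁻¹(0.95) = 0.588.

[0.412, 0.588]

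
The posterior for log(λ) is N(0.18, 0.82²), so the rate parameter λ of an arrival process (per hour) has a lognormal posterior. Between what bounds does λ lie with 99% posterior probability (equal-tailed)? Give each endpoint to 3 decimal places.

On the log scale the 99% interval is 0.18 ± 2.576 × 0.82 = [-1.9322, 2.2922].
Exponentiate: [e^-1.9322, e^2.2922] = [0.145, 9.896].

[0.145, 9.896]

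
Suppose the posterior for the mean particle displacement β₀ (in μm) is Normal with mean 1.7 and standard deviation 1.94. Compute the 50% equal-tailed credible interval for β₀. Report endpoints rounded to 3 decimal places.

The posterior is symmetric, so the 50% equal-tailed interval is β₀ = 1.7 ± z·1.94 with z = 0.674.
Half-width: 0.674 × 1.94 = 1.309.
1.7 − 1.309 = 0.391; 1.7 + 1.309 = 3.009.

[0.391, 3.009]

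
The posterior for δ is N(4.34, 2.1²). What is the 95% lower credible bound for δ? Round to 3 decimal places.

0.886

Need L with P(δ ≥ L) = 0.95: L = 4.34 − z_{0.05}·2.1.
z = 1.645; L = 4.34 − 1.645 × 2.1 = 0.886.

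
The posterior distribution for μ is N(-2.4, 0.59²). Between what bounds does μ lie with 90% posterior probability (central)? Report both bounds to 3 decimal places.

The posterior is symmetric, so the 90% equal-tailed interval is μ = -2.4 ± z·0.59 with z = 1.645.
Half-width: 1.645 × 0.59 = 0.970.
-2.4 − 0.970 = -3.370; -2.4 + 0.970 = -1.430.

[-3.370, -1.430]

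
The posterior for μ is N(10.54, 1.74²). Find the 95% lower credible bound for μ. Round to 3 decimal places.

Need L with P(μ ≥ L) = 0.95: L = 10.54 − z_{0.05}·1.74.
z = 1.645; L = 10.54 − 1.645 × 1.74 = 7.678.

7.678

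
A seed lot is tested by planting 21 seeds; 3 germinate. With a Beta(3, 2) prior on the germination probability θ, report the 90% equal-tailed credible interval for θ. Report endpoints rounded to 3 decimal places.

[0.110, 0.375]

Posterior: Beta(3+3, 2+18) = Beta(6, 20).
Equal-tailed 90% interval: the 0.05 and 0.95 quantiles of Beta(6, 20).
Posterior mean ≈ 0.231, SD ≈ 0.081; a Normal approximation gives roughly [0.097, 0.364].
Exact: F⁻¹(0.05) = 0.110; F⁻¹(0.95) = 0.375.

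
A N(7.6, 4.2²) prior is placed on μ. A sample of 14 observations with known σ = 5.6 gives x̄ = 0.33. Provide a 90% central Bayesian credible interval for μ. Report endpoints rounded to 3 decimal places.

Posterior precision = 1/4.2² + 14/5.6² = 0.0567 + 0.4464 = 0.5031, so posterior SD = 1.4098.
Posterior mean = (7.6/4.2² + 14·0.33/5.6²) / 0.5031 = 1.1492.
Interval: 1.1492 ± 1.645 × 1.4098 → [-1.170, 3.468].

[-1.170, 3.468]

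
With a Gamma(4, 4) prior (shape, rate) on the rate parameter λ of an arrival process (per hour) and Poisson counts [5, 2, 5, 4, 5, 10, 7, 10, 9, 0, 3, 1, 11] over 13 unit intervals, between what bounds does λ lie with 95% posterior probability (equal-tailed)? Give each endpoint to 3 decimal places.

Posterior: Gamma(4+72, 4+13) = Gamma(76, 17) (shape, rate).
Equal-tailed 95% interval: Gamma(76, 17) quantiles at 0.025 and 0.975.
Posterior mean ≈ 4.471, SD ≈ 0.513; a Normal approximation gives roughly [3.465, 5.476].
Exact: lower = 3.522; upper = 5.530.

[3.522, 5.530]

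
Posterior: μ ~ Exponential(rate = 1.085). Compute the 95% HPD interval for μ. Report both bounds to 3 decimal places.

The exponential density is strictly decreasing on [0, ∞), so the HPD interval is anchored at 0: [0, q] with P(μ ≤ q) = 0.95.
q = −ln(1 − 0.95) / 1.085 = 2.9957 / 1.085 = 2.761.

[0.000, 2.761]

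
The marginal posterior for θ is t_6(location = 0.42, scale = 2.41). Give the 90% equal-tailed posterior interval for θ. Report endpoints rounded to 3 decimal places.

The t_6 distribution is symmetric; the 90% interval is 0.42 ± t·2.41 with t_{0.95,6} = 1.943.
Half-width: 1.943 × 2.41 = 4.683.
0.42 − 4.683 = -4.263; 0.42 + 4.683 = 5.103.

[-4.263, 5.103]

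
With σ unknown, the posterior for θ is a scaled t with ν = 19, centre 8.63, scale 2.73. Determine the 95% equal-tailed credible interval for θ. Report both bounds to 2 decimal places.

[2.92, 14.34]

The t_19 distribution is symmetric; the 95% interval is 8.63 ± t·2.73 with t_{0.975,19} = 2.093.
Half-width: 2.093 × 2.73 = 5.71.
8.63 − 5.71 = 2.92; 8.63 + 5.71 = 14.34.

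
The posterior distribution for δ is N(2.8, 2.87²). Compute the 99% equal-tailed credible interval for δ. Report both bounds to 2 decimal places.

[-4.59, 10.19]

The posterior is symmetric, so the 99% equal-tailed interval is δ = 2.8 ± z·2.87 with z = 2.576.
Half-width: 2.576 × 2.87 = 7.39.
2.8 − 7.39 = -4.59; 2.8 + 7.39 = 10.19.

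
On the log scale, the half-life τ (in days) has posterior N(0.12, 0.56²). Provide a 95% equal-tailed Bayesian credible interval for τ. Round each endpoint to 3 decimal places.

On the log scale the 95% interval is 0.12 ± 1.960 × 0.56 = [-0.9776, 1.2176].
Exponentiate: [e^-0.9776, e^1.2176] = [0.376, 3.379].

[0.376, 3.379]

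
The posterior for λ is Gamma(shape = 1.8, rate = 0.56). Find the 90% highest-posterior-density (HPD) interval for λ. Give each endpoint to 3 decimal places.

[0.074, 6.451]

The posterior is unimodal and skewed, so the HPD interval has equal density at both endpoints and is the shortest 90% interval.
Solving f(0.074) = f(6.451) with F(6.451) − F(0.074) = 0.90 gives [0.074, 6.451].
For comparison, the equal-tailed interval is [0.497, 7.885]; the HPD is narrower and shifted toward the mode.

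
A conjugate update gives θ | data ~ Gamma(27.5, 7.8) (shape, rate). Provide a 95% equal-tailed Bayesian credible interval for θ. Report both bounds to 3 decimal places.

[2.333, 4.960]

Posterior: Gamma(shape 27.5, rate 7.8).
Equal-tailed 95% interval: Gamma(27.5, 7.8) quantiles at 0.025 and 0.975.
Posterior mean ≈ 3.526, SD ≈ 0.672; a Normal approximation gives roughly [2.208, 4.843].
Exact: lower = 2.333; upper = 4.960.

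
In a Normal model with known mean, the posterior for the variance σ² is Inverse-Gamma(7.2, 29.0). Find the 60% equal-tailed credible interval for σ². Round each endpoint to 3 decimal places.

[3.116, 5.917]

Inverse-Gamma(7.2, 29.0) quantiles: F⁻¹(0.2) and F⁻¹(0.8).
Equivalently, 1/σ² ~ Gamma(7.2, rate = 29.0); invert its 0.8 and 0.2 quantiles.
Posterior mean ≈ 4.677, SD ≈ 2.051; a Normal approximation gives roughly [2.951, 6.404].
Exact: lower = 3.116; upper = 5.917.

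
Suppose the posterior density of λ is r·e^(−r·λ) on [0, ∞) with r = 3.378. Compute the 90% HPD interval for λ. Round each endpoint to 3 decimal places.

[0.000, 0.682]

The exponential density is strictly decreasing on [0, ∞), so the HPD interval is anchored at 0: [0, q] with P(λ ≤ q) = 0.90.
q = −ln(1 − 0.90) / 3.378 = 2.3026 / 3.378 = 0.682.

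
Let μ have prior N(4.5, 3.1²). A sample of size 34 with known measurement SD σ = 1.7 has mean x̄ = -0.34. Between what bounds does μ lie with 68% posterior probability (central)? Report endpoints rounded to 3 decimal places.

Posterior precision = 1/3.1² + 34/1.7² = 0.1041 + 11.7647 = 11.8688, so posterior SD = 0.2903.
Posterior mean = (4.5/3.1² + 34·-0.34/1.7²) / 11.8688 = -0.2976.
Interval: -0.2976 ± 0.994 × 0.2903 → [-0.586, -0.009].

[-0.586, -0.009]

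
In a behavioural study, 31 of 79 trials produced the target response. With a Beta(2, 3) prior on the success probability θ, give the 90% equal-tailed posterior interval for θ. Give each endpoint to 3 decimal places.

Posterior: Beta(2+31, 3+48) = Beta(33, 51).
Equal-tailed 90% interval: the 0.05 and 0.95 quantiles of Beta(33, 51).
Posterior mean ≈ 0.393, SD ≈ 0.053; a Normal approximation gives roughly [0.306, 0.480].
Exact: F⁻¹(0.05) = 0.307; F⁻¹(0.95) = 0.481.

[0.307, 0.481]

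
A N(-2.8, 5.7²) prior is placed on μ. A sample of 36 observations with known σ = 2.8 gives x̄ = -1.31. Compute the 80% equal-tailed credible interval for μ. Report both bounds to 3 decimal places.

[-1.916, -0.724]

Posterior precision = 1/5.7² + 36/2.8² = 0.0308 + 4.5918 = 4.6226, so posterior SD = 0.4651.
Posterior mean = (-2.8/5.7² + 36·-1.31/2.8²) / 4.6226 = -1.3199.
Interval: -1.3199 ± 1.282 × 0.4651 → [-1.916, -0.724].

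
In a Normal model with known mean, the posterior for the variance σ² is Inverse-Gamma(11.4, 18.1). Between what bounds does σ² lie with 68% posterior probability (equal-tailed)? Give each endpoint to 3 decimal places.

Inverse-Gamma(11.4, 18.1) quantiles: F⁻¹(0.16) and F⁻¹(0.84).
Equivalently, 1/σ² ~ Gamma(11.4, rate = 18.1); invert its 0.84 and 0.16 quantiles.
Posterior mean ≈ 1.740, SD ≈ 0.568; a Normal approximation gives roughly [1.176, 2.305].
Exact: lower = 1.231; upper = 2.238.

[1.231, 2.238]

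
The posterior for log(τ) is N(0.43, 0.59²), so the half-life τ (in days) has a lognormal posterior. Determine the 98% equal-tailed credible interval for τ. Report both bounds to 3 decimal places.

On the log scale the 98% interval is 0.43 ± 2.326 × 0.59 = [-0.9425, 1.8025].
Exponentiate: [e^-0.9425, e^1.8025] = [0.390, 6.065].

[0.390, 6.065]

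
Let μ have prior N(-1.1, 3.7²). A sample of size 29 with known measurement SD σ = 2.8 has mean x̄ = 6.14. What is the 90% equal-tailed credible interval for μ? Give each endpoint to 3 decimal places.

Posterior precision = 1/3.7² + 29/2.8² = 0.0730 + 3.6990 = 3.7720, so posterior SD = 0.5149.
Posterior mean = (-1.1/3.7² + 29·6.14/2.8²) / 3.7720 = 5.9998.
Interval: 5.9998 ± 1.645 × 0.5149 → [5.153, 6.847].

[5.153, 6.847]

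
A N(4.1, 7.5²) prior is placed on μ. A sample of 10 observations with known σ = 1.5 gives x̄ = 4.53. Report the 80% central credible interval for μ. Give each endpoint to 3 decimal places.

[3.922, 5.135]

Posterior precision = 1/7.5² + 10/1.5² = 0.0178 + 4.4444 = 4.4622, so posterior SD = 0.4734.
Posterior mean = (4.1/7.5² + 10·4.53/1.5²) / 4.4622 = 4.5283.
Interval: 4.5283 ± 1.282 × 0.4734 → [3.922, 5.135].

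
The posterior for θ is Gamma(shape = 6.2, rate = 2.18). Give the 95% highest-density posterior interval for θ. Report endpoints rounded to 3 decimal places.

The posterior is unimodal and skewed, so the HPD interval has equal density at both endpoints and is the shortest 95% interval.
Solving f(0.859) = f(5.113) with F(5.113) − F(0.859) = 0.95 gives [0.859, 5.113].
For comparison, the equal-tailed interval is [1.065, 5.481]; the HPD is narrower and shifted toward the mode.

[0.859, 5.113]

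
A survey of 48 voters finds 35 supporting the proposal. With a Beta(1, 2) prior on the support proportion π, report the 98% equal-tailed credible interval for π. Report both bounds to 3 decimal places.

[0.549, 0.839]

Posterior: Beta(1+35, 2+13) = Beta(36, 15).
Equal-tailed 98% interval: the 0.01 and 0.99 quantiles of Beta(36, 15).
Posterior mean ≈ 0.706, SD ≈ 0.063; a Normal approximation gives roughly [0.559, 0.853].
Exact: F⁻¹(0.01) = 0.549; F⁻¹(0.99) = 0.839.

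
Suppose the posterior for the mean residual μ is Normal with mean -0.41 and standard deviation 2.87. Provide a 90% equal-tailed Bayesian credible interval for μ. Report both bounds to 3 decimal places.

[-5.131, 4.311]

The posterior is symmetric, so the 90% equal-tailed interval is μ = -0.41 ± z·2.87 with z = 1.645.
Half-width: 1.645 × 2.87 = 4.721.
-0.41 − 4.721 = -5.131; -0.41 + 4.721 = 4.311.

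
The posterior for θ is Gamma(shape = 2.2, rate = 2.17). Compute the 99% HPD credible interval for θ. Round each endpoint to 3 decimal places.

[0.010, 3.233]

The posterior is unimodal and skewed, so the HPD interval has equal density at both endpoints and is the shortest 99% interval.
Solving f(0.010) = f(3.233) with F(3.233) − F(0.010) = 0.99 gives [0.010, 3.233].
For comparison, the equal-tailed interval is [0.065, 3.601]; the HPD is narrower and shifted toward the mode.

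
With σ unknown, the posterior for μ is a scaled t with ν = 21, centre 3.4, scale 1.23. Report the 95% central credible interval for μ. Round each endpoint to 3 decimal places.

The t_21 distribution is symmetric; the 95% interval is 3.4 ± t·1.23 with t_{0.975,21} = 2.080.
Half-width: 2.080 × 1.23 = 2.558.
3.4 − 2.558 = 0.842; 3.4 + 2.558 = 5.958.

[0.842, 5.958]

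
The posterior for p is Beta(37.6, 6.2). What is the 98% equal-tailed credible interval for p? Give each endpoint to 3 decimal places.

Posterior: Beta(37.6, 6.2).
Equal-tailed 98% interval: the 0.01 and 0.99 quantiles of Beta(37.6, 6.2).
Posterior mean ≈ 0.858, SD ≈ 0.052; a Normal approximation gives roughly [0.737, 0.980].
Exact: F⁻¹(0.01) = 0.716; F⁻¹(0.99) = 0.954.

[0.716, 0.954]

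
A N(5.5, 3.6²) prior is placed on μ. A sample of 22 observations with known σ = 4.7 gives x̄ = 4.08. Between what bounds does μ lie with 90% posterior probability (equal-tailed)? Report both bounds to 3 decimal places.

Posterior precision = 1/3.6² + 22/4.7² = 0.0772 + 0.9959 = 1.0731, so posterior SD = 0.9653.
Posterior mean = (5.5/3.6² + 22·4.08/4.7²) / 1.0731 = 4.1821.
Interval: 4.1821 ± 1.645 × 0.9653 → [2.594, 5.770].

[2.594, 5.770]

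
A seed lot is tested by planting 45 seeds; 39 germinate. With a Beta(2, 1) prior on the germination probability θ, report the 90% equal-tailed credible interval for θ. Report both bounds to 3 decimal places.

Posterior: Beta(2+39, 1+6) = Beta(41, 7).
Equal-tailed 90% interval: the 0.05 and 0.95 quantiles of Beta(41, 7).
Posterior mean ≈ 0.854, SD ≈ 0.050; a Normal approximation gives roughly [0.771, 0.937].
Exact: F⁻¹(0.05) = 0.764; F⁻¹(0.95) = 0.928.

[0.764, 0.928]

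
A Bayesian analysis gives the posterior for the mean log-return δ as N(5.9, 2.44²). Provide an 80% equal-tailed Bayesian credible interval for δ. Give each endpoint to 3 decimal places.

The posterior is symmetric, so the 80% equal-tailed interval is δ = 5.9 ± z·2.44 with z = 1.282.
Half-width: 1.282 × 2.44 = 3.127.
5.9 − 3.127 = 2.773; 5.9 + 3.127 = 9.027.

[2.773, 9.027]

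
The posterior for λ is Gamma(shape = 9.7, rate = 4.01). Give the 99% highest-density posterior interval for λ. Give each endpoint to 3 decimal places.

The posterior is unimodal and skewed, so the HPD interval has equal density at both endpoints and is the shortest 99% interval.
Solving f(0.773) = f(4.681) with F(4.681) − F(0.773) = 0.99 gives [0.773, 4.681].
For comparison, the equal-tailed interval is [0.883, 4.881]; the HPD is narrower and shifted toward the mode.

[0.773, 4.681]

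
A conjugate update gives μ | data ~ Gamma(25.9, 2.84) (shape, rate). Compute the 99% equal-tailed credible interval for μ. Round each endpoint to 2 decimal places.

[5.16, 14.39]

Posterior: Gamma(shape 25.9, rate 2.84).
Equal-tailed 99% interval: Gamma(25.9, 2.84) quantiles at 0.005 and 0.995.
Posterior mean ≈ 9.12, SD ≈ 1.79; a Normal approximation gives roughly [4.50, 13.74].
Exact: lower = 5.16; upper = 14.39.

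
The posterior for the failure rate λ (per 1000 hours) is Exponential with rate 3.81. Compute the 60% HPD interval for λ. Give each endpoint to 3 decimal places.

[0.000, 0.240]

The exponential density is strictly decreasing on [0, ∞), so the HPD interval is anchored at 0: [0, q] with P(λ ≤ q) = 0.60.
q = −ln(1 − 0.60) / 3.81 = 0.9163 / 3.81 = 0.240.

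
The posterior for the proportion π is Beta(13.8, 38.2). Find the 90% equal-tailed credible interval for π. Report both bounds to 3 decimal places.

Posterior: Beta(13.8, 38.2).
Equal-tailed 90% interval: the 0.05 and 0.95 quantiles of Beta(13.8, 38.2).
Posterior mean ≈ 0.265, SD ≈ 0.061; a Normal approximation gives roughly [0.166, 0.365].
Exact: F⁻¹(0.05) = 0.171; F⁻¹(0.95) = 0.370.

[0.171, 0.370]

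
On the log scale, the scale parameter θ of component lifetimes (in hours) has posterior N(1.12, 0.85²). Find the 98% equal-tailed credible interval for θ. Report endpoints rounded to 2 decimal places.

[0.42, 22.14]

On the log scale the 98% interval is 1.12 ± 2.326 × 0.85 = [-0.8574, 3.0974].
Exponentiate: [e^-0.8574, e^3.0974] = [0.42, 22.14].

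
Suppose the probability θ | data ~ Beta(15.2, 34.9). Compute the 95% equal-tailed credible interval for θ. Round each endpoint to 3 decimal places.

Posterior: Beta(15.2, 34.9).
Equal-tailed 95% interval: the 0.025 and 0.975 quantiles of Beta(15.2, 34.9).
Posterior mean ≈ 0.303, SD ≈ 0.064; a Normal approximation gives roughly [0.177, 0.429].
Exact: F⁻¹(0.025) = 0.185; F⁻¹(0.975) = 0.436.

[0.185, 0.436]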